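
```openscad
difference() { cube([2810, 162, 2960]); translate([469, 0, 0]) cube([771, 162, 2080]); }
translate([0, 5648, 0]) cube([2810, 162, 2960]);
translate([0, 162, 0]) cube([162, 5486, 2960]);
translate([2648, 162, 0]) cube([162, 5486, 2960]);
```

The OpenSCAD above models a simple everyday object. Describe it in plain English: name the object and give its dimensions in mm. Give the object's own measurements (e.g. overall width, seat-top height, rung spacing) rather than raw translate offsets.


A single room: four walls, each 2960 mm tall and 162 mm thick, enclosing an outside footprint 2810×5810 mm (x × y), no floor or roof. The front and back walls (−y and +y sides) run the full x-width; the side walls fit between their inner faces. A door opening 771 mm wide and 2080 mm tall is cut through the front wall from the floor up, its −x edge 469 mm from the wall's −x end.


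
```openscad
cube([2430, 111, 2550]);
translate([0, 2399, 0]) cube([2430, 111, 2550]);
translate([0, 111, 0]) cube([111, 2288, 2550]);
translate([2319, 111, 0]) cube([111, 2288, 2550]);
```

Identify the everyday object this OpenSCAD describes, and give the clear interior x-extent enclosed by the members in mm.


A house (or room) frame. The interior width is 2208 mm.

Four 2550 mm walls enclosing a rectangle with no floor or roof — a room or house frame. Outside width is 2430 mm and wall thickness is 111 mm, so the interior width is 2430 − 2 × 111 = 2208 mm.


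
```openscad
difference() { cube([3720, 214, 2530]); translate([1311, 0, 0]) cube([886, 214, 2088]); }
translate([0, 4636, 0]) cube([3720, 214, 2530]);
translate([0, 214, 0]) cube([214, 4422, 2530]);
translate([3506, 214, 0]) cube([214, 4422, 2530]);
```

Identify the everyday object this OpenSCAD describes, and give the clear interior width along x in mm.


A single room. The interior width is 3292 mm.

Four walls enclosing a rectangle with a door in the front wall — a room. Outside width 3720 minus two 214 mm walls gives 3292 mm.


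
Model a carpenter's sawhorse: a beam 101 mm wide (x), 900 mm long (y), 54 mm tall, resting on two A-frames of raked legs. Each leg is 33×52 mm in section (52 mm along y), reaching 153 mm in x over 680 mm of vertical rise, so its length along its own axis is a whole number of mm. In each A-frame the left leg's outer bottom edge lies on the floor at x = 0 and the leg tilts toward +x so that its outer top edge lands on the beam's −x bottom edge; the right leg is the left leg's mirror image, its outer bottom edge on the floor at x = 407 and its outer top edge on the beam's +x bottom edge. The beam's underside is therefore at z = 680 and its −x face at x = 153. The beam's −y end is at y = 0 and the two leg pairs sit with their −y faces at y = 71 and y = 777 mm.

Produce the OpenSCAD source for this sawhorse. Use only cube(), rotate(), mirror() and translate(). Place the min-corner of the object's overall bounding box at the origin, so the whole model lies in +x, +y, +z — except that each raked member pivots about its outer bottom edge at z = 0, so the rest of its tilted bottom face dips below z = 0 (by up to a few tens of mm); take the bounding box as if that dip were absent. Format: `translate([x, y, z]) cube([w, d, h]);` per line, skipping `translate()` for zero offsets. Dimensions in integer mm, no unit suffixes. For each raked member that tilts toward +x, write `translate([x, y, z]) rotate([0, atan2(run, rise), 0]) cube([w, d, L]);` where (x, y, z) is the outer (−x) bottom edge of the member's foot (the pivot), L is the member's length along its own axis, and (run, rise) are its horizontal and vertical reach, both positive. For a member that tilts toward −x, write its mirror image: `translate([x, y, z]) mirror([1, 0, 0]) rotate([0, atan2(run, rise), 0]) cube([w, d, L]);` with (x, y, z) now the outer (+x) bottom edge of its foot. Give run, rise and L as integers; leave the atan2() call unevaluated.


translate([153, 0, 680]) cube([101, 900, 54]);
translate([0, 71, 0]) rotate([0, atan2(153, 680), 0]) cube([33, 52, 697]);
translate([407, 71, 0]) mirror([1, 0, 0]) rotate([0, atan2(153, 680), 0]) cube([33, 52, 697]);
translate([0, 777, 0]) rotate([0, atan2(153, 680), 0]) cube([33, 52, 697]);
translate([407, 777, 0]) mirror([1, 0, 0]) rotate([0, atan2(153, 680), 0]) cube([33, 52, 697]);


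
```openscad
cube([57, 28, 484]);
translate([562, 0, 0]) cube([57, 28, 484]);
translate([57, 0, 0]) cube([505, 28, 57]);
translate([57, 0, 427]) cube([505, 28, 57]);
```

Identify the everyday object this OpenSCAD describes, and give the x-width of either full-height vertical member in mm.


A picture frame. The border width is 57 mm.

Four thin pieces enclosing a rectangular opening — a picture frame. The two full-height stiles are 484 mm tall; the top rail sits at z = 427 and is 57 mm tall, so the border above the opening is 484 − 427 = 57 mm, matching the stile x-width.


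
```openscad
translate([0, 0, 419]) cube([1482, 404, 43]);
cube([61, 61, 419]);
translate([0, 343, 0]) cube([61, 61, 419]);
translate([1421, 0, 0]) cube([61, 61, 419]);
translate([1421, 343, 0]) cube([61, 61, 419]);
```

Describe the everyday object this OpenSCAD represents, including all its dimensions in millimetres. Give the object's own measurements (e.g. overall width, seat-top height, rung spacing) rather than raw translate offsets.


A bench: a 1482×404 mm seat slab, 43 mm thick, top at z = 462 mm, on four 61×61 mm square legs flush with the seat corners and standing on z = 0.


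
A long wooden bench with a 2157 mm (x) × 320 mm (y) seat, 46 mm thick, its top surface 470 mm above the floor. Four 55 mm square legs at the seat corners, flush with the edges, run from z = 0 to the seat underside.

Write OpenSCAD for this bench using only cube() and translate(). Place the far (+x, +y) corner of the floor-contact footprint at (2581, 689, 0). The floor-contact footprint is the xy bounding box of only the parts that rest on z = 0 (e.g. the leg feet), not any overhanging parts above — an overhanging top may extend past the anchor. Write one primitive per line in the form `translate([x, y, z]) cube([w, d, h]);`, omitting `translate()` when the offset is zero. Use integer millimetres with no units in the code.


// leg_h = 470 − 46 = 424
translate([424, 369, 424]) cube([2157, 320, 46]);
translate([424, 369, 0]) cube([55, 55, 424]);
translate([424, 634, 0]) cube([55, 55, 424]);
translate([2526, 369, 0]) cube([55, 55, 424]);
translate([2526, 634, 0]) cube([55, 55, 424]);


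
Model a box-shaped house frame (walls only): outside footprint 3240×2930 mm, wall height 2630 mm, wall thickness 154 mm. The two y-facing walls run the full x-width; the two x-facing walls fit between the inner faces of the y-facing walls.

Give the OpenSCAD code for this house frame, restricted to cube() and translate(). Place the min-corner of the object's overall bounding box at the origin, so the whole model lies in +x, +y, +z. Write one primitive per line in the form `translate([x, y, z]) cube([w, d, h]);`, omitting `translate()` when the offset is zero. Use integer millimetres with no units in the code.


cube([3240, 154, 2630]);
translate([0, 2776, 0]) cube([3240, 154, 2630]);
translate([0, 154, 0]) cube([154, 2622, 2630]);
translate([3086, 154, 0]) cube([154, 2622, 2630]);


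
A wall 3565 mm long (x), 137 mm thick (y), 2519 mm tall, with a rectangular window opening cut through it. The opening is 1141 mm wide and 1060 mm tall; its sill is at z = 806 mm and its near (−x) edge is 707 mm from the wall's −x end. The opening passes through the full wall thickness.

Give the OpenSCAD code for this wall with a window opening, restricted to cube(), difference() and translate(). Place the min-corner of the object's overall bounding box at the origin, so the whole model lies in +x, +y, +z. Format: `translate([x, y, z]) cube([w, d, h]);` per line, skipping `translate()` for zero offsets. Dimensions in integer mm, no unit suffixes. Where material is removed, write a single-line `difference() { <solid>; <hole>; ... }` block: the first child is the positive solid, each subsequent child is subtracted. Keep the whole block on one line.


difference() { cube([3565, 137, 2519]); translate([707, 0, 806]) cube([1141, 137, 1060]); }


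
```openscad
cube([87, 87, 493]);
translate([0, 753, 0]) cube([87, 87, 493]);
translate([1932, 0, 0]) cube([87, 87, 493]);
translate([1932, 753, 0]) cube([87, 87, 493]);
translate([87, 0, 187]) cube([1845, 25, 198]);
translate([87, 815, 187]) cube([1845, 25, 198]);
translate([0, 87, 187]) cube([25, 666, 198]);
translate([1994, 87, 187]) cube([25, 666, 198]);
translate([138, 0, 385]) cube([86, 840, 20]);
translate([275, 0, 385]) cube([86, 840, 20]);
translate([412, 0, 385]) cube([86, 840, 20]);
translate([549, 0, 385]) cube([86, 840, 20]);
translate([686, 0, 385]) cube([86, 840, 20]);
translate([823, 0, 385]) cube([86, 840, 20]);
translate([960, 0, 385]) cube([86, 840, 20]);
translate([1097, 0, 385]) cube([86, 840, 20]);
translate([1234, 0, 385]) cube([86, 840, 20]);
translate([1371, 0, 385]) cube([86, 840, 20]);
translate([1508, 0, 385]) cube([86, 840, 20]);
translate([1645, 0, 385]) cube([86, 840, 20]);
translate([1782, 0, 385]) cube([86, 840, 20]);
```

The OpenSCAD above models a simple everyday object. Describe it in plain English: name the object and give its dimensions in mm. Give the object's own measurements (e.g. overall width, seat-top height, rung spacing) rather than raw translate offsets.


A bed frame 2019 mm long (x) by 840 mm wide (y). Four 87×87 mm corner posts, 493 mm tall, at the corners of the footprint. Four rails of 25 mm thickness and 198 mm height run between adjacent posts with their undersides at z = 187 mm, their outer faces flush with the outside of the frame (the two x-running rails run between the posts' inner faces; the two y-running rails run between the posts' inner faces). 13 slats, each 86 mm wide (x) and 20 mm thick, lie across the top of the two x-running rails, running the full 840 mm width of the frame in y; along x they sit between the end posts with a 51 mm gap after the −x posts and between neighbouring slats, leaving 64 mm before the +x posts.


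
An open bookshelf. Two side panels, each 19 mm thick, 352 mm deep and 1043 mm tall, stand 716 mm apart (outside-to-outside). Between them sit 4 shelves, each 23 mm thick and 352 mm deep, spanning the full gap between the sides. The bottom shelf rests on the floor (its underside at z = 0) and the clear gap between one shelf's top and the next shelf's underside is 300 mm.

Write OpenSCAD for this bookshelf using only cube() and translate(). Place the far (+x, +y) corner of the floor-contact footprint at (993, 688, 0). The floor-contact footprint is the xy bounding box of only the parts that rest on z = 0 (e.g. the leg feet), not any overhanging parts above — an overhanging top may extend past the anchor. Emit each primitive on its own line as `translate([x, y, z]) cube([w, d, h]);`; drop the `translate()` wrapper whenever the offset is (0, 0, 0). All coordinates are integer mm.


translate([277, 336, 0]) cube([19, 352, 1043]);
translate([974, 336, 0]) cube([19, 352, 1043]);
translate([296, 336, 0]) cube([678, 352, 23]);
translate([296, 336, 323]) cube([678, 352, 23]);
translate([296, 336, 646]) cube([678, 352, 23]);
translate([296, 336, 969]) cube([678, 352, 23]);


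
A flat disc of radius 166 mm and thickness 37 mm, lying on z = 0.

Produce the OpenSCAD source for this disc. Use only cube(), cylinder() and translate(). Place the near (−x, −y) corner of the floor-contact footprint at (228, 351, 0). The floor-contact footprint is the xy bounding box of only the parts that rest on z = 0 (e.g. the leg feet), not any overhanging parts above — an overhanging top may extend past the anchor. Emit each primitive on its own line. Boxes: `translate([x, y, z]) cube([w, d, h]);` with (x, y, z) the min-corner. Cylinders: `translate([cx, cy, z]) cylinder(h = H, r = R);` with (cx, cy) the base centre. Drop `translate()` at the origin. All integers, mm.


translate([394, 517, 0]) cylinder(h = 37, r = 166);


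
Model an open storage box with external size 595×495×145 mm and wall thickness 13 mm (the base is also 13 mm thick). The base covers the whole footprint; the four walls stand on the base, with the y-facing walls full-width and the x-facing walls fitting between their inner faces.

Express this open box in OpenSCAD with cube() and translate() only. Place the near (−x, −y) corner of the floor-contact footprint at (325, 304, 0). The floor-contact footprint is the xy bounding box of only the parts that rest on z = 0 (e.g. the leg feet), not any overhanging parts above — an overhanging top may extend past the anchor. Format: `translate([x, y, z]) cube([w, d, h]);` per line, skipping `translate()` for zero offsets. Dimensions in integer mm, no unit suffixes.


translate([325, 304, 0]) cube([595, 495, 13]);
translate([325, 304, 13]) cube([595, 13, 132]);
translate([325, 786, 13]) cube([595, 13, 132]);
translate([325, 317, 13]) cube([13, 469, 132]);
translate([907, 317, 13]) cube([13, 469, 132]);


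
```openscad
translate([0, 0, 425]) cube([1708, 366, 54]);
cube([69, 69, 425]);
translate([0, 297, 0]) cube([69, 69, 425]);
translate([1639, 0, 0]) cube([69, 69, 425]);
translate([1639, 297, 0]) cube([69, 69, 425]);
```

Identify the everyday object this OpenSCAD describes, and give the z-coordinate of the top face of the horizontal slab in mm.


A bench. The seat-top height is 479 mm.

A long slab on four corner posts — a bench. The slab sits at z = 425 with thickness 54, so the top is 425 + 54 = 479 mm.


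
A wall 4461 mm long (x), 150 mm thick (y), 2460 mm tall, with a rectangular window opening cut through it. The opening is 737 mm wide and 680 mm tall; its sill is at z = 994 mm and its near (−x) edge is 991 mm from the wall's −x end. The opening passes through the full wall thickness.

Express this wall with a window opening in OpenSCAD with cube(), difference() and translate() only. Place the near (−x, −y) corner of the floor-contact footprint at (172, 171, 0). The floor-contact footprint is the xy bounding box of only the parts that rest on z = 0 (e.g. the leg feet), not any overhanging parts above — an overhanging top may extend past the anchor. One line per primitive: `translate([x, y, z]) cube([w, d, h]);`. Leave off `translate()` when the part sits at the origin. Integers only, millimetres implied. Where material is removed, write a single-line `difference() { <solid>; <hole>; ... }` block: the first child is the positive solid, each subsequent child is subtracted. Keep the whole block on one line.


difference() { translate([172, 171, 0]) cube([4461, 150, 2460]); translate([1163, 171, 994]) cube([737, 150, 680]); }


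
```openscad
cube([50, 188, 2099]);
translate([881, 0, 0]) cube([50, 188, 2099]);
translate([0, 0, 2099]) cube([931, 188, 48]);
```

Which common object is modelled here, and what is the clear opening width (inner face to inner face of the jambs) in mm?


A door frame. The clear opening width is 831 mm.

Two 2099 mm tall posts with a header on top — a door frame. The left jamb is 50 mm wide at x = 0; the right jamb starts at x = 881. The clear opening is 881 − 50 = 831 mm.


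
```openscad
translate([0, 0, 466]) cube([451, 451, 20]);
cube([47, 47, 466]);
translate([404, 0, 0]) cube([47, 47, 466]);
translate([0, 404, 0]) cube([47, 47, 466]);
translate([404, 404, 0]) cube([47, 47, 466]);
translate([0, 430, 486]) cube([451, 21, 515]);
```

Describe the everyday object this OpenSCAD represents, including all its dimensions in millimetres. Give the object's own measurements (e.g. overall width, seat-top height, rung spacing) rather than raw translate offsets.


A chair. The seat is a 451×451×20 mm slab with its top at z = 486 mm, on four 47×47 mm corner legs (flush with the seat edges, standing on z = 0). A flat backrest 21 mm thick, 515 mm tall, spans the full seat width and rises from the seat top along its +y edge, rear face flush with the rear of the seat.


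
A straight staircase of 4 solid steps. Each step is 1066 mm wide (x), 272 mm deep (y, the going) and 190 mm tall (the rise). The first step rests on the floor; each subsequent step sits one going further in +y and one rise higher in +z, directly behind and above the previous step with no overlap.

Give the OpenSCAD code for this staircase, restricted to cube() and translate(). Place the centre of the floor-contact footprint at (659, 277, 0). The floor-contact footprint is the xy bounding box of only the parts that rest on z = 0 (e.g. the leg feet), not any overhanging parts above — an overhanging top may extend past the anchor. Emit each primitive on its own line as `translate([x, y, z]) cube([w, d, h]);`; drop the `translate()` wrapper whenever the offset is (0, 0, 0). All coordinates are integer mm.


translate([126, 141, 0]) cube([1066, 272, 190]);
translate([126, 413, 190]) cube([1066, 272, 190]);
translate([126, 685, 380]) cube([1066, 272, 190]);
translate([126, 957, 570]) cube([1066, 272, 190]);


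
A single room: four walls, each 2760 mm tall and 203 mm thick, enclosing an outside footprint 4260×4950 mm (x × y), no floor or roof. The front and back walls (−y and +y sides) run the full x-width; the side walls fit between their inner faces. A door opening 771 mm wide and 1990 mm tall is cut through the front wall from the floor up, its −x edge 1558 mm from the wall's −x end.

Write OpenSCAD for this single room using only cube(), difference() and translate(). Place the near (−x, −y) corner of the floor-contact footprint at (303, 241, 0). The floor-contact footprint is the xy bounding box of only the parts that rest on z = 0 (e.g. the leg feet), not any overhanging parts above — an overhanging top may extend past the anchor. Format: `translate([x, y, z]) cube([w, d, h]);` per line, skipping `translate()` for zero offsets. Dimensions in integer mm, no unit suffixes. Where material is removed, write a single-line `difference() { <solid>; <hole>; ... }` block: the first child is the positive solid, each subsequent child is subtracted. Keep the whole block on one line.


difference() { translate([303, 241, 0]) cube([4260, 203, 2760]); translate([1861, 241, 0]) cube([771, 203, 1990]); }
translate([303, 4988, 0]) cube([4260, 203, 2760]);
translate([303, 444, 0]) cube([203, 4544, 2760]);
translate([4360, 444, 0]) cube([203, 4544, 2760]);


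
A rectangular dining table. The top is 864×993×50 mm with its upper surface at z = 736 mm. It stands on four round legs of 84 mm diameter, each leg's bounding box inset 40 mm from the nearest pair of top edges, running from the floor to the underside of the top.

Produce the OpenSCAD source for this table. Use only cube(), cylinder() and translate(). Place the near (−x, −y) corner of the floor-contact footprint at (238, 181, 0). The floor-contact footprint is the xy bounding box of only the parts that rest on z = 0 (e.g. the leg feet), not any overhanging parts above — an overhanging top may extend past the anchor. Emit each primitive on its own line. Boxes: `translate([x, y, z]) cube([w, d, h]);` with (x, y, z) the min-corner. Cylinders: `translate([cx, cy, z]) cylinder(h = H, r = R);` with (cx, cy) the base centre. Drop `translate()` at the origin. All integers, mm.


// leg_h = 736 - 50 = 686
translate([198, 141, 686]) cube([864, 993, 50]);
translate([280, 223, 0]) cylinder(h = 686, r = 42);
translate([980, 223, 0]) cylinder(h = 686, r = 42);
translate([280, 1052, 0]) cylinder(h = 686, r = 42);
translate([980, 1052, 0]) cylinder(h = 686, r = 42);


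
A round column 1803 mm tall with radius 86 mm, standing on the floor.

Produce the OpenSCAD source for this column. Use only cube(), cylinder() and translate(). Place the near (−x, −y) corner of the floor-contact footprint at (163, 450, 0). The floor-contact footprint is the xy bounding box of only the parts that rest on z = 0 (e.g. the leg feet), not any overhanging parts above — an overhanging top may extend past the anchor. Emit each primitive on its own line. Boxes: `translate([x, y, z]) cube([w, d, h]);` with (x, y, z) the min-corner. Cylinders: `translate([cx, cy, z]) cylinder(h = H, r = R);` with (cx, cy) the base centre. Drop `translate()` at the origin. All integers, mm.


translate([249, 536, 0]) cylinder(h = 1803, r = 86);


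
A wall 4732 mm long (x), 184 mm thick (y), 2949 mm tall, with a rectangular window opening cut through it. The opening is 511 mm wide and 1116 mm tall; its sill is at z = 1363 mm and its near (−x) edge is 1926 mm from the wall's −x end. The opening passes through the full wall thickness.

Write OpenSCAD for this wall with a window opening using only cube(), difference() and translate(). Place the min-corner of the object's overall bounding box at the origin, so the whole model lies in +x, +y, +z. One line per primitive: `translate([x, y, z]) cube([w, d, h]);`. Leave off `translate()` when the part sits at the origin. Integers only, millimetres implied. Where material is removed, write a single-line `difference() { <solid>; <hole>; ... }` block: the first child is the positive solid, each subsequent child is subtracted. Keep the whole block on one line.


difference() { cube([4732, 184, 2949]); translate([1926, 0, 1363]) cube([511, 184, 1116]); }


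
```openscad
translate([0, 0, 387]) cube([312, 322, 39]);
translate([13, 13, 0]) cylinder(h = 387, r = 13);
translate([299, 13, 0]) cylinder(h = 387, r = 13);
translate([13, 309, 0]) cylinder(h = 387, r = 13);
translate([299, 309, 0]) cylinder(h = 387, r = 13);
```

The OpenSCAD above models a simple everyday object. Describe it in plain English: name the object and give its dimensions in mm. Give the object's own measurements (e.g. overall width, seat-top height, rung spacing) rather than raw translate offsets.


A four-legged stool. The seat is a 312×322×39 mm slab whose top surface is at z = 426 mm; four round legs, each 26 mm in diameter, run from the floor (z = 0) to the underside of the seat, each leg's axis is inset half a diameter from the nearest pair of seat edges (so the leg's bounding box is flush with the corner).


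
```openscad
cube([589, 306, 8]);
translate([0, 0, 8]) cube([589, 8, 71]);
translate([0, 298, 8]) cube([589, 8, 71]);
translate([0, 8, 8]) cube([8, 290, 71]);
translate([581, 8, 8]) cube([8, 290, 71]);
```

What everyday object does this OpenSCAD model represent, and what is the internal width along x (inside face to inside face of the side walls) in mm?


An open box. The internal width is 573 mm.

A 589×306 base slab with four walls standing on it — an open box. The base is 589 mm wide and the walls are 8 mm thick, so the internal width is 589 − 2 × 8 = 573 mm.


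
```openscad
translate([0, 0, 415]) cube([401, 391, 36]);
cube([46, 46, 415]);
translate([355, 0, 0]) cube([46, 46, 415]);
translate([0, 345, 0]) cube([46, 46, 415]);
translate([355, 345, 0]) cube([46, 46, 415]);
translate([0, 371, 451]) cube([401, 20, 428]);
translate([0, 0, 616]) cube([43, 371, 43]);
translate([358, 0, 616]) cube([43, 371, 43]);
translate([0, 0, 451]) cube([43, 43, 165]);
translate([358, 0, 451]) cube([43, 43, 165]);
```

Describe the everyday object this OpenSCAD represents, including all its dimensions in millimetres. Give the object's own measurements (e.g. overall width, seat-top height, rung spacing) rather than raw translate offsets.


A chair. The seat is a 401×391×36 mm slab with its top at z = 451 mm, on four 46×46 mm corner legs (flush with the seat edges, standing on z = 0). A flat backrest 20 mm thick, 428 mm tall, spans the full seat width and rises from the seat top along its +y edge, rear face flush with the rear of the seat. Two armrests of 43×43 mm section run along each side from the seat's front edge to the front of the backrest, top faces 208 mm above the seat top and outer faces flush with the seat's x-edges; a 43×43 mm post under the front of each armrest stands on the seat at the front corner.


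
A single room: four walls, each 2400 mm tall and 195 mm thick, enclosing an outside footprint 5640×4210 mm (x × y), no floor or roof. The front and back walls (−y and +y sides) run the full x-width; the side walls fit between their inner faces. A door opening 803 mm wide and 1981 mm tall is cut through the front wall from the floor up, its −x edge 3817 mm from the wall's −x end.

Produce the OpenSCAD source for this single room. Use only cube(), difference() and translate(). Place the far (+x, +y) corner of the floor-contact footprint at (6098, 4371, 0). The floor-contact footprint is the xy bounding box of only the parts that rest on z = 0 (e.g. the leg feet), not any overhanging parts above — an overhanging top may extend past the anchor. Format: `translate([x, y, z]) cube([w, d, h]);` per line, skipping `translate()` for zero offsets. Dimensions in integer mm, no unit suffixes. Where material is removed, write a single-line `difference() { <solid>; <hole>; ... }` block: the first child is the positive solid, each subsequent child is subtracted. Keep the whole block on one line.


difference() { translate([458, 161, 0]) cube([5640, 195, 2400]); translate([4275, 161, 0]) cube([803, 195, 1981]); }
translate([458, 4176, 0]) cube([5640, 195, 2400]);
translate([458, 356, 0]) cube([195, 3820, 2400]);
translate([5903, 356, 0]) cube([195, 3820, 2400]);


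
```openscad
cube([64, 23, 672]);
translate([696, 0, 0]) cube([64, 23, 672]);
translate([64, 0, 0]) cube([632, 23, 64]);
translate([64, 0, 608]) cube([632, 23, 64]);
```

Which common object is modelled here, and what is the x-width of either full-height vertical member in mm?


A picture frame. The border width is 64 mm.

Four thin pieces enclosing a rectangular opening — a picture frame. The two full-height stiles are 672 mm tall; the top rail sits at z = 608 and is 64 mm tall, so the border above the opening is 672 − 608 = 64 mm, matching the stile x-width.


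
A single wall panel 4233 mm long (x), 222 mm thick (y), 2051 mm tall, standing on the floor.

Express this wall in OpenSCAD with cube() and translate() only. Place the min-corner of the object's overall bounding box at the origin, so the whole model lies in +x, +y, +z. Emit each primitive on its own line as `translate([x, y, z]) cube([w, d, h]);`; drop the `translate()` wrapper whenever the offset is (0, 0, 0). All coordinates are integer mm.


cube([4233, 222, 2051]);


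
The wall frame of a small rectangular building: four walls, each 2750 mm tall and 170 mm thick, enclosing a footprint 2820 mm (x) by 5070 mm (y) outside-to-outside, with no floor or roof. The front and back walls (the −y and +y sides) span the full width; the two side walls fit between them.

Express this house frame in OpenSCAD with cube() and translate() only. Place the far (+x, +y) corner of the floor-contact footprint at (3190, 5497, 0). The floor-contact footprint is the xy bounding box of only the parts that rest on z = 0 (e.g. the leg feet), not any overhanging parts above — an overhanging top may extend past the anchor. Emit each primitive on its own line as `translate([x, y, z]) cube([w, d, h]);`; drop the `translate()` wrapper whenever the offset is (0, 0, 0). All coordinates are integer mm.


translate([370, 427, 0]) cube([2820, 170, 2750]);
translate([370, 5327, 0]) cube([2820, 170, 2750]);
translate([370, 597, 0]) cube([170, 4730, 2750]);
translate([3020, 597, 0]) cube([170, 4730, 2750]);


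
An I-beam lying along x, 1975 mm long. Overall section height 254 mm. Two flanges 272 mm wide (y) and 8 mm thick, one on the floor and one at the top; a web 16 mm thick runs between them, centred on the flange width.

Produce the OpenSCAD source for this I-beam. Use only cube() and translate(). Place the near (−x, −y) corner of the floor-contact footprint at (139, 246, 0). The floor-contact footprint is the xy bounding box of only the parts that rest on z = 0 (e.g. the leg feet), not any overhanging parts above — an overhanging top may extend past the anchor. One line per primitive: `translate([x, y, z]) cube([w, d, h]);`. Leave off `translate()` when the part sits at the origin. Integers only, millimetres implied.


translate([139, 246, 0]) cube([1975, 272, 8]);
translate([139, 374, 8]) cube([1975, 16, 238]);
translate([139, 246, 246]) cube([1975, 272, 8]);


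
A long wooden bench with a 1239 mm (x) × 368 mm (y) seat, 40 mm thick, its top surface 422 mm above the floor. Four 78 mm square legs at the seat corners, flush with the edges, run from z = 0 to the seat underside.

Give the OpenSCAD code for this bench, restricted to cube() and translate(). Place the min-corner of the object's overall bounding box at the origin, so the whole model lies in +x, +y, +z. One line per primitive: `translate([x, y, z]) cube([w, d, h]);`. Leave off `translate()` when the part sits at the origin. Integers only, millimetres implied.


translate([0, 0, 382]) cube([1239, 368, 40]);
cube([78, 78, 382]);
translate([0, 290, 0]) cube([78, 78, 382]);
translate([1161, 0, 0]) cube([78, 78, 382]);
translate([1161, 290, 0]) cube([78, 78, 382]);


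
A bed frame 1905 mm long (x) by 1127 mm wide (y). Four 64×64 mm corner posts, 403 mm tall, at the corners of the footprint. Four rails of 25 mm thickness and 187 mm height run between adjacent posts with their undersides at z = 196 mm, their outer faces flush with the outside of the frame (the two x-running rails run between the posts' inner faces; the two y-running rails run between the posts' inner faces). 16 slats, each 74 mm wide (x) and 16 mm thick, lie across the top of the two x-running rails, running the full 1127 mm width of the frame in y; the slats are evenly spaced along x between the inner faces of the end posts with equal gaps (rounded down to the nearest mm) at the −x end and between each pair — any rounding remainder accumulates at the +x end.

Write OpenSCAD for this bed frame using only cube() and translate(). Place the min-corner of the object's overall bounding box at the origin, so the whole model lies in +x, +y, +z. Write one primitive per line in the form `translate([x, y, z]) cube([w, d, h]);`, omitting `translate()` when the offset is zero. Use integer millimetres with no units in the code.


cube([64, 64, 403]);
translate([0, 1063, 0]) cube([64, 64, 403]);
translate([1841, 0, 0]) cube([64, 64, 403]);
translate([1841, 1063, 0]) cube([64, 64, 403]);
translate([64, 0, 196]) cube([1777, 25, 187]);
translate([64, 1102, 196]) cube([1777, 25, 187]);
translate([0, 64, 196]) cube([25, 999, 187]);
translate([1880, 64, 196]) cube([25, 999, 187]);
translate([98, 0, 383]) cube([74, 1127, 16]);
translate([206, 0, 383]) cube([74, 1127, 16]);
translate([314, 0, 383]) cube([74, 1127, 16]);
translate([422, 0, 383]) cube([74, 1127, 16]);
translate([530, 0, 383]) cube([74, 1127, 16]);
translate([638, 0, 383]) cube([74, 1127, 16]);
translate([746, 0, 383]) cube([74, 1127, 16]);
translate([854, 0, 383]) cube([74, 1127, 16]);
translate([962, 0, 383]) cube([74, 1127, 16]);
translate([1070, 0, 383]) cube([74, 1127, 16]);
translate([1178, 0, 383]) cube([74, 1127, 16]);
translate([1286, 0, 383]) cube([74, 1127, 16]);
translate([1394, 0, 383]) cube([74, 1127, 16]);
translate([1502, 0, 383]) cube([74, 1127, 16]);
translate([1610, 0, 383]) cube([74, 1127, 16]);
translate([1718, 0, 383]) cube([74, 1127, 16]);


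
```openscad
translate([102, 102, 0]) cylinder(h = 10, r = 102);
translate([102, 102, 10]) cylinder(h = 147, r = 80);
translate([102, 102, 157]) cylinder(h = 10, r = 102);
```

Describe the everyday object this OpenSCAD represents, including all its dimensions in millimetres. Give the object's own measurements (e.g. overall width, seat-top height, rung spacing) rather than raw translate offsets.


A spool: two coaxial disc flanges of radius 102 mm and thickness 10 mm, joined by a core cylinder of radius 80 mm and height 147 mm. The lower flange rests on z = 0 and the three cylinders share a vertical axis.


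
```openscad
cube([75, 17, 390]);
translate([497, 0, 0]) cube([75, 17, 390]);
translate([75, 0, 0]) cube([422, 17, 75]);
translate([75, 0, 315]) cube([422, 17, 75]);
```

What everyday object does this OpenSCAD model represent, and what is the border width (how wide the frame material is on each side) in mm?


A picture frame. The border width is 75 mm.

Four thin pieces enclosing a rectangular opening — a picture frame. The two full-height stiles are 390 mm tall; the top rail sits at z = 315 and is 75 mm tall, so the border above the opening is 390 − 315 = 75 mm, matching the stile x-width.


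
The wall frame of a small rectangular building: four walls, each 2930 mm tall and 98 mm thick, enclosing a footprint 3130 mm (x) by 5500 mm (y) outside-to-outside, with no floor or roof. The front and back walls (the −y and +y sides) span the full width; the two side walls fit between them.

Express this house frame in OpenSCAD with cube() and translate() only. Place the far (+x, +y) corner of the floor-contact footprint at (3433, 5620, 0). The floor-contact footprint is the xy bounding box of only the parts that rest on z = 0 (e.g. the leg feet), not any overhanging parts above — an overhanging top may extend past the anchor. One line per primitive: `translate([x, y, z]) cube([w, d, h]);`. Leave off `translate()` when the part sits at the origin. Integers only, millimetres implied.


translate([303, 120, 0]) cube([3130, 98, 2930]);
translate([303, 5522, 0]) cube([3130, 98, 2930]);
translate([303, 218, 0]) cube([98, 5304, 2930]);
translate([3335, 218, 0]) cube([98, 5304, 2930]);


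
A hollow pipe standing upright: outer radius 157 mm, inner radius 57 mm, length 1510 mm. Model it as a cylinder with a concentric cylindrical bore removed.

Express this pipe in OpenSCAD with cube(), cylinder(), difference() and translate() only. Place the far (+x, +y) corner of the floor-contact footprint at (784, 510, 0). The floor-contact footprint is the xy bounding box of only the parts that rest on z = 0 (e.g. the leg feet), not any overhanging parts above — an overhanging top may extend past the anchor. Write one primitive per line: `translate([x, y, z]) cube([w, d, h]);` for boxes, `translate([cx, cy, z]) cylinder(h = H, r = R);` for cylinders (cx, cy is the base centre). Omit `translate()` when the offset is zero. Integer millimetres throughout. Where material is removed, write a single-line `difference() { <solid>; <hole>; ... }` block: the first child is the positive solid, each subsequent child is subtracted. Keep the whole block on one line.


difference() { translate([627, 353, 0]) cylinder(h = 1510, r = 157); translate([627, 353, 0]) cylinder(h = 1510, r = 57); }


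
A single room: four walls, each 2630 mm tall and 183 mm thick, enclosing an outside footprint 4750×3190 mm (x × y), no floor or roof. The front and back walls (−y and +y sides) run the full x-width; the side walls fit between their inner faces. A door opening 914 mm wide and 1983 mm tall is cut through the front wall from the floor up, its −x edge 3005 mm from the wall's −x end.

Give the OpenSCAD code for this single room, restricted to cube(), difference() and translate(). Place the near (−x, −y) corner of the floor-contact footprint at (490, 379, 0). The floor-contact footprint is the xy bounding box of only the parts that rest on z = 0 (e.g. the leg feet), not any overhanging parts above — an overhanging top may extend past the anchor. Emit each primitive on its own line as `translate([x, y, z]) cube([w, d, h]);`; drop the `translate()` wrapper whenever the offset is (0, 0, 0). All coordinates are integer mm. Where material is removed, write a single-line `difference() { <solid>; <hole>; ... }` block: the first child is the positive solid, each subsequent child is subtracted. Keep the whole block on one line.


difference() { translate([490, 379, 0]) cube([4750, 183, 2630]); translate([3495, 379, 0]) cube([914, 183, 1983]); }
translate([490, 3386, 0]) cube([4750, 183, 2630]);
translate([490, 562, 0]) cube([183, 2824, 2630]);
translate([5057, 562, 0]) cube([183, 2824, 2630]);


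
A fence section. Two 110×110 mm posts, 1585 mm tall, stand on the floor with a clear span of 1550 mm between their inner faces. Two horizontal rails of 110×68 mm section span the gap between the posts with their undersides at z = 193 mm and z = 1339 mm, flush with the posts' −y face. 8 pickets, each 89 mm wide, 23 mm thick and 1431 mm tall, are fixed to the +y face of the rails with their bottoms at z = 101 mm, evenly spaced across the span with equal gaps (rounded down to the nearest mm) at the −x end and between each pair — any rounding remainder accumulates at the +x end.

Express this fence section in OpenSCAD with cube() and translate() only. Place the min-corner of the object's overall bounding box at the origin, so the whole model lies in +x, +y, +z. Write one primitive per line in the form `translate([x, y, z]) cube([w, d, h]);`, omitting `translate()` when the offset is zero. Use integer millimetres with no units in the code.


cube([110, 110, 1585]);
translate([1660, 0, 0]) cube([110, 110, 1585]);
translate([110, 0, 193]) cube([1550, 110, 68]);
translate([110, 0, 1339]) cube([1550, 110, 68]);
translate([203, 110, 101]) cube([89, 23, 1431]);
translate([385, 110, 101]) cube([89, 23, 1431]);
translate([567, 110, 101]) cube([89, 23, 1431]);
translate([749, 110, 101]) cube([89, 23, 1431]);
translate([931, 110, 101]) cube([89, 23, 1431]);
translate([1113, 110, 101]) cube([89, 23, 1431]);
translate([1295, 110, 101]) cube([89, 23, 1431]);
translate([1477, 110, 101]) cube([89, 23, 1431]);


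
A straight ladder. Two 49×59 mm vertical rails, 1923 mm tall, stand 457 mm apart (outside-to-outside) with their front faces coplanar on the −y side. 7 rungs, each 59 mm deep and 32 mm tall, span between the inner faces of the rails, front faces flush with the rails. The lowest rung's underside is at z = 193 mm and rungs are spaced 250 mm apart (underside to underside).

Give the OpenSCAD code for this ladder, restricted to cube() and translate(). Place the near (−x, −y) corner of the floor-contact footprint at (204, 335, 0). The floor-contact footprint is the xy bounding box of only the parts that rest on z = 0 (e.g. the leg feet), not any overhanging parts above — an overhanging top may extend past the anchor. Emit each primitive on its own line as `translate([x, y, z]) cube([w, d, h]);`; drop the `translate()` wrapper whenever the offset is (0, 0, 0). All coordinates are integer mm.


translate([204, 335, 0]) cube([49, 59, 1923]);
translate([612, 335, 0]) cube([49, 59, 1923]);
translate([253, 335, 193]) cube([359, 59, 32]);
translate([253, 335, 443]) cube([359, 59, 32]);
translate([253, 335, 693]) cube([359, 59, 32]);
translate([253, 335, 943]) cube([359, 59, 32]);
translate([253, 335, 1193]) cube([359, 59, 32]);
translate([253, 335, 1443]) cube([359, 59, 32]);
translate([253, 335, 1693]) cube([359, 59, 32]);


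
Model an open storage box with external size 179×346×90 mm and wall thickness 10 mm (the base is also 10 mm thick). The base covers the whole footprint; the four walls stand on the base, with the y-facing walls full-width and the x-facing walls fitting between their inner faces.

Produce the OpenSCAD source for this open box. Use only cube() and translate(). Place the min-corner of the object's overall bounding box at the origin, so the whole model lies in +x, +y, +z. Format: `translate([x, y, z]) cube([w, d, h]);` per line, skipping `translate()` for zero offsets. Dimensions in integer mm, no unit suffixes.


cube([179, 346, 10]);
translate([0, 0, 10]) cube([179, 10, 80]);
translate([0, 336, 10]) cube([179, 10, 80]);
translate([0, 10, 10]) cube([10, 326, 80]);
translate([169, 10, 10]) cube([10, 326, 80]);


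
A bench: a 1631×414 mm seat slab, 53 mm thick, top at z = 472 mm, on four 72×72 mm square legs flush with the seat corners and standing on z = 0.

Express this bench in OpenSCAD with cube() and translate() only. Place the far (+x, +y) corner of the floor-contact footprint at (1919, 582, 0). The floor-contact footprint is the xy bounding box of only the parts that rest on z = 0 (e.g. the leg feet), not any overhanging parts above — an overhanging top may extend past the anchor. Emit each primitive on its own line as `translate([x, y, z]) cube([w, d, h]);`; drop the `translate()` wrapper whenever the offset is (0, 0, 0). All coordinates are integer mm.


translate([288, 168, 419]) cube([1631, 414, 53]);
translate([288, 168, 0]) cube([72, 72, 419]);
translate([288, 510, 0]) cube([72, 72, 419]);
translate([1847, 168, 0]) cube([72, 72, 419]);
translate([1847, 510, 0]) cube([72, 72, 419]);
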